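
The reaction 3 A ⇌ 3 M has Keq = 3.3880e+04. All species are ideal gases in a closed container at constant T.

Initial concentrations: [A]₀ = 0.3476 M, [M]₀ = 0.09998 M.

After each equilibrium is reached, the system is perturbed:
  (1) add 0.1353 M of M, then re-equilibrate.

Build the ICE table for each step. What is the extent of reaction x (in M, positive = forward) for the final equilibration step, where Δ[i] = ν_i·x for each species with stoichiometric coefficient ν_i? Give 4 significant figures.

x = -0.001352 M

Q₀ = 0.0238 vs Keq = 3.3880e+04 ⇒ Q<K, forward
Step 1:
                    A           M
  I            0.3476     0.09998
  C           -0.3342      0.3342
  E           0.01342      0.4342
  solve Keq expr → x = 0.1114; check Q = 3.3880e+04
Then add 0.1353 M of M.
Step 2:
                    A           M
  I           0.01342      0.5695
  C          0.004056   -0.004056
  E           0.01747      0.5654
  solve Keq expr → x = -0.001352; check Q = 3.3880e+04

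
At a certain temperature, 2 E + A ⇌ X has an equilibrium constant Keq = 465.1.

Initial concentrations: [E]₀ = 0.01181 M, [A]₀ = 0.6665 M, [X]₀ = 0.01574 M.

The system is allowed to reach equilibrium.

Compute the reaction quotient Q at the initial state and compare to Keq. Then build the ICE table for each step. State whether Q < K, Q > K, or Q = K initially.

Q₀ = 169.3 vs Keq = 465.1 ⇒ Q<K, forward
Step 1:
                   E          A          X
  init       0.01181     0.6665    0.01574
  Δ        -0.004211  -0.002105   0.002105
  eq        0.007599     0.6644    0.01785
  solve Keq expr → x = 0.002105; check Q = 465.1

Q₀ = 169.3; Q < K (proceeds forward)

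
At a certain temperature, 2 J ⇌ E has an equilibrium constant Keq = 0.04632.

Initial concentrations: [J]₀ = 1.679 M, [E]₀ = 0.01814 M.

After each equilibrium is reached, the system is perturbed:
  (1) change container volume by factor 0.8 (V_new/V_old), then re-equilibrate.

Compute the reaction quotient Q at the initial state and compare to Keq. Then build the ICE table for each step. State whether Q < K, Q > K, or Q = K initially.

Q₀ = 0.006435; Q < K (proceeds forward)

Q₀ = 0.006435 vs Keq = 0.04632 ⇒ Q<K, forward
Step 1:
                   J          E
  I            1.679    0.01814
  C          -0.1736    0.08682
  E            1.505      0.105
  solve Keq expr → x = 0.08682; check Q = 0.04632
Then change container volume by factor 0.8 (V_new/V_old).
Step 2:
                   J          E
  I            1.882     0.1312
  C         -0.04881     0.0244
  E            1.833     0.1556
  solve Keq expr → x = 0.0244; check Q = 0.04632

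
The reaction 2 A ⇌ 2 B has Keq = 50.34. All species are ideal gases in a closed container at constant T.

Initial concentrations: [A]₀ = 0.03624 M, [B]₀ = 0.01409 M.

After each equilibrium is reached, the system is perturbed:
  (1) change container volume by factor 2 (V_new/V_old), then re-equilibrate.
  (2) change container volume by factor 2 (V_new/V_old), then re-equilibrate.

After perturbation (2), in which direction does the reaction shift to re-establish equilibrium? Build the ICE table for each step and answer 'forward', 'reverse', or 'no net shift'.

Direction: no net shift

Q₀ = 0.1512 vs Keq = 50.34 ⇒ Q<K, forward
Step 1:
                    A           B
  I           0.03624     0.01409
  C          -0.03002     0.03002
  E          0.006217     0.04411
  solve Keq expr → x = 0.01501; check Q = 50.34
Then change container volume by factor 2 (V_new/V_old).
Step 2:
                    A           B
  I          0.003109     0.02206
  C                 0           0
  E          0.003109     0.02206
  solve Keq expr → x = 0; check Q = 50.34
Then change container volume by factor 2 (V_new/V_old).
Step 3:
                    A           B
  I          0.001554     0.01103
  C                 0           0
  E          0.001554     0.01103
  solve Keq expr → x = 0; check Q = 50.34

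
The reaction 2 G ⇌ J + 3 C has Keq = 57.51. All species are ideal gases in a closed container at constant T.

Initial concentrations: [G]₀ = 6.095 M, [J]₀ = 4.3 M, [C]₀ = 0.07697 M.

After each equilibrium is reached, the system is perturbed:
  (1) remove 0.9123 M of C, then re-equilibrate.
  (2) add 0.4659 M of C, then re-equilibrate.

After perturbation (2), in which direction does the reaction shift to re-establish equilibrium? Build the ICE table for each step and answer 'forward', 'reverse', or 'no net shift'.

Q₀ = 5.2782e-05 vs Keq = 57.51 ⇒ Q<K, forward
Step 1:
                  G         J         C
  Initial     6.095       4.3   0.07697
  Change     -2.995     1.497     4.492
  Equil         3.1     5.797     4.569
  solve Keq expr → x = 1.497; check Q = 57.51
Then remove 0.9123 M of C.
Step 2:
                  G         J         C
  Initial       3.1     5.797     3.656
  Change    -0.3481    0.1741    0.5222
  Equil       2.752     5.971     4.179
  solve Keq expr → x = 0.1741; check Q = 57.51
Then add 0.4659 M of C.
Step 3:
                  G         J         C
  Initial     2.752     5.971     4.644
  Change     0.1775  -0.08876   -0.2663
  Equil        2.93     5.883     4.378
  solve Keq expr → x = -0.08876; check Q = 57.51

Direction: reverse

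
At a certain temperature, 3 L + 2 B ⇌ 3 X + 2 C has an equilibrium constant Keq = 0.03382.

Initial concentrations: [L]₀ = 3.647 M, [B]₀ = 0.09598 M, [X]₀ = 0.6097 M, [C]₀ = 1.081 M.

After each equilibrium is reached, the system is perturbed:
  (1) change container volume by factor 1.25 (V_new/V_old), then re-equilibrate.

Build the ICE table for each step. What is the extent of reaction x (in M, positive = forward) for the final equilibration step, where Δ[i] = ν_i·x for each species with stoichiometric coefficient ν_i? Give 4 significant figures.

x = 0 M

Q₀ = 0.5927 vs Keq = 0.03382 ⇒ Q>K, reverse
Step 1:
                    L           B           X           C
  init          3.647     0.09598      0.6097       1.081
  Δ            0.1677      0.1118     -0.1677     -0.1118
  eq            3.815      0.2078       0.442      0.9692
  solve Keq expr → x = -0.05592; check Q = 0.03382
Then change container volume by factor 1.25 (V_new/V_old).
Step 2:
                    L           B           X           C
  init          3.052      0.1663      0.3536      0.7753
  Δ                 0           0           0           0
  eq            3.052      0.1663      0.3536      0.7753
  solve Keq expr → x = 0; check Q = 0.03382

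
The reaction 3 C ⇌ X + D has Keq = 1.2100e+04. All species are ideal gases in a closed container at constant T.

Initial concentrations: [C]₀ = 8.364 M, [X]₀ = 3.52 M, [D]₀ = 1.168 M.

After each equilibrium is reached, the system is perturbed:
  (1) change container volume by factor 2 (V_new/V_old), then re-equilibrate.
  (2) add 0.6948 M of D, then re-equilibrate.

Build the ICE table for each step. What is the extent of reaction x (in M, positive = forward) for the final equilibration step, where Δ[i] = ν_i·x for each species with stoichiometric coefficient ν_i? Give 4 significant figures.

Q₀ = 0.007027 vs Keq = 1.2100e+04 ⇒ Q<K, forward
Step 1:
                  C         X         D
  Initial     8.364      3.52     1.168
  Change     -8.237     2.746     2.746
  Equil      0.1266     6.266     3.914
  solve Keq expr → x = 2.746; check Q = 1.2100e+04
Then change container volume by factor 2 (V_new/V_old).
Step 2:
                  C         X         D
  Initial   0.06328     3.133     1.957
  Change    0.01633 -0.005442 -0.005442
  Equil      0.0796     3.127     1.951
  solve Keq expr → x = -0.005442; check Q = 1.2100e+04
Then add 0.6948 M of D.
Step 3:
                  C         X         D
  Initial    0.0796     3.127     2.646
  Change   0.008448 -0.002816 -0.002816
  Equil     0.08805     3.125     2.643
  solve Keq expr → x = -0.002816; check Q = 1.2100e+04

x = -0.002816 M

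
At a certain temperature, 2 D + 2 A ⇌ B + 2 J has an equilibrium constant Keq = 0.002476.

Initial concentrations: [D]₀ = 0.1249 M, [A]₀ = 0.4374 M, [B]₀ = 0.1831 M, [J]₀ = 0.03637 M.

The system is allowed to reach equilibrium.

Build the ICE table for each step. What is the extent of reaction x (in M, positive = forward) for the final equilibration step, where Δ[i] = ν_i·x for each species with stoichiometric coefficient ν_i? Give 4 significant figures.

Q₀ = 0.08115 vs Keq = 0.002476 ⇒ Q>K, reverse
Step 1:
                    D           A           B           J
  I            0.1249      0.4374      0.1831     0.03637
  C           0.02778     0.02778    -0.01389    -0.02778
  E            0.1527      0.4652      0.1692    0.008591
  solve Keq expr → x = -0.01389; check Q = 0.002476

x = -0.01389 M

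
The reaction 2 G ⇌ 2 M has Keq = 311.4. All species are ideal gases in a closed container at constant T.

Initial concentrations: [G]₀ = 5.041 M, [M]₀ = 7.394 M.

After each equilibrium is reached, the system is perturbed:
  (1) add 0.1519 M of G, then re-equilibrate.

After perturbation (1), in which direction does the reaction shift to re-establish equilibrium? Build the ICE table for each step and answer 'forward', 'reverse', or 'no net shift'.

Q₀ = 2.151 vs Keq = 311.4 ⇒ Q<K, forward
Step 1:
                   G          M
  I            5.041      7.394
  C           -4.374      4.374
  E           0.6669      11.77
  solve Keq expr → x = 2.187; check Q = 311.4
Then add 0.1519 M of G.
Step 2:
                   G          M
  I           0.8188      11.77
  C          -0.1438     0.1438
  E            0.675      11.91
  solve Keq expr → x = 0.07188; check Q = 311.4

Direction: forward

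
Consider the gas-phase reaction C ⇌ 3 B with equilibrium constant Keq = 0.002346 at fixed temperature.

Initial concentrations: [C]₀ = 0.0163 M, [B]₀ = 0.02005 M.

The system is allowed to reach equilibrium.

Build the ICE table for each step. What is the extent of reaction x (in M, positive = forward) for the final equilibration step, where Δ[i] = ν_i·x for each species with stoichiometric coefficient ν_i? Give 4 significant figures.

Q₀ = 4.9449e-04 vs Keq = 0.002346 ⇒ Q<K, forward
Step 1:
                    C           B
  init         0.0163     0.02005
  Δ          -0.00364     0.01092
  eq          0.01266     0.03097
  solve Keq expr → x = 0.00364; check Q = 0.002346

x = 0.00364 M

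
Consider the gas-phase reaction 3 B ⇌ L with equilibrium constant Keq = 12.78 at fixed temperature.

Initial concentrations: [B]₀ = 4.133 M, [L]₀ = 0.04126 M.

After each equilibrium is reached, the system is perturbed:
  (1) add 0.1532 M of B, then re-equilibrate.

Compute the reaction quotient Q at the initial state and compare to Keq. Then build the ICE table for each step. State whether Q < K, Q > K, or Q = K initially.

Q₀ = 5.8443e-04 vs Keq = 12.78 ⇒ Q<K, forward
Step 1:
                  B         L
  Initial     4.133   0.04126
  Change      -3.67     1.223
  Equil      0.4625     1.265
  solve Keq expr → x = 1.223; check Q = 12.78
Then add 0.1532 M of B.
Step 2:
                  B         L
  Initial    0.6157     1.265
  Change    -0.1473    0.0491
  Equil      0.4685     1.314
  solve Keq expr → x = 0.0491; check Q = 12.78

Q₀ = 5.8443e-04; Q < K (proceeds forward)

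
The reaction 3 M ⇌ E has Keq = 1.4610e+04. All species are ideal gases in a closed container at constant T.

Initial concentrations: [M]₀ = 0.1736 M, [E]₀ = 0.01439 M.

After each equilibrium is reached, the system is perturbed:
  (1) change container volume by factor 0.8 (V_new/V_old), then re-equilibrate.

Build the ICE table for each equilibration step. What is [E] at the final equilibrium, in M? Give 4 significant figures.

[E]_eq = 0.08434 M

Q₀ = 2.75 vs Keq = 1.4610e+04 ⇒ Q<K, forward
Step 1:
                    M           E
  I            0.1736     0.01439
  C            -0.157     0.05234
  E           0.01659     0.06673
  solve Keq expr → x = 0.05234; check Q = 1.4610e+04
Then change container volume by factor 0.8 (V_new/V_old).
Step 2:
                    M           E
  I           0.02074     0.08341
  C           -0.0028  9.3343e-04
  E           0.01794     0.08434
  solve Keq expr → x = 9.3343e-04; check Q = 1.4610e+04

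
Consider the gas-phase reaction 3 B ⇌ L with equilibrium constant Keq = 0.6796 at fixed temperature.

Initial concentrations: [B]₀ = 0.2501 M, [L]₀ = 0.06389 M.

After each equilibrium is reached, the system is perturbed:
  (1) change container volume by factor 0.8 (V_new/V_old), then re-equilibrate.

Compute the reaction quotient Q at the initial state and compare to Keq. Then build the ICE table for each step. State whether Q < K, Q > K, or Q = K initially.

Q₀ = 4.084; Q > K (proceeds reverse)

Q₀ = 4.084 vs Keq = 0.6796 ⇒ Q>K, reverse
Step 1:
                   B          L
  I           0.2501    0.06389
  C           0.1024   -0.03413
  E           0.3525    0.02976
  solve Keq expr → x = -0.03413; check Q = 0.6796
Then change container volume by factor 0.8 (V_new/V_old).
Step 2:
                   B          L
  I           0.4406     0.0372
  C         -0.02977   0.009923
  E           0.4108    0.04713
  solve Keq expr → x = 0.009923; check Q = 0.6796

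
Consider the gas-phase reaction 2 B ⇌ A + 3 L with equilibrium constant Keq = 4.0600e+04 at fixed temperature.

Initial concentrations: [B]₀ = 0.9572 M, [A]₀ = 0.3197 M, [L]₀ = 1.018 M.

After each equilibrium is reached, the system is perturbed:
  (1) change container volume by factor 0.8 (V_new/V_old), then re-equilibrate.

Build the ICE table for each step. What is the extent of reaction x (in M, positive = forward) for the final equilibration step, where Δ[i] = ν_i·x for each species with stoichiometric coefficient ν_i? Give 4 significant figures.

x = -0.002543 M

Q₀ = 0.3681 vs Keq = 4.0600e+04 ⇒ Q<K, forward
Step 1:
                   B          A          L
  init        0.9572     0.3197      1.018
  Δ          -0.9405     0.4703      1.411
  eq          0.0167       0.79      2.429
  solve Keq expr → x = 0.4703; check Q = 4.0600e+04
Then change container volume by factor 0.8 (V_new/V_old).
Step 2:
                   B          A          L
  init       0.02087     0.9874      3.036
  Δ         0.005086  -0.002543  -0.007629
  eq         0.02596     0.9849      3.028
  solve Keq expr → x = -0.002543; check Q = 4.0600e+04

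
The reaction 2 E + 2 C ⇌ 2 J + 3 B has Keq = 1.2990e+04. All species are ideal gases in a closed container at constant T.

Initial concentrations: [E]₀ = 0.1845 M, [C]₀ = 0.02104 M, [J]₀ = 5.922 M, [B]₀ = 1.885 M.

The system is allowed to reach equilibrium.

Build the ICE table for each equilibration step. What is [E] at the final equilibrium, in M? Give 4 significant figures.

[E]_eq = 0.4039 M

Q₀ = 1.5588e+07 vs Keq = 1.2990e+04 ⇒ Q>K, reverse
Step 1:
                    E           C           J           B
  I            0.1845     0.02104       5.922       1.885
  C            0.2194      0.2194     -0.2194     -0.3291
  E            0.4039      0.2404       5.703       1.556
  solve Keq expr → x = -0.1097; check Q = 1.2990e+04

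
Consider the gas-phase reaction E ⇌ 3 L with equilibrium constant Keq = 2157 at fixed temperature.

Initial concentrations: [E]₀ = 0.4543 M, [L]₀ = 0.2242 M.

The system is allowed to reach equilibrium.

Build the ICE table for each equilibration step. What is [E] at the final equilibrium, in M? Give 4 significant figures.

Q₀ = 0.02481 vs Keq = 2157 ⇒ Q<K, forward
Step 1:
                   E          L
  init        0.4543     0.2242
  Δ          -0.4525      1.357
  eq        0.001834      1.582
  solve Keq expr → x = 0.4525; check Q = 2157

[E]_eq = 0.001834 M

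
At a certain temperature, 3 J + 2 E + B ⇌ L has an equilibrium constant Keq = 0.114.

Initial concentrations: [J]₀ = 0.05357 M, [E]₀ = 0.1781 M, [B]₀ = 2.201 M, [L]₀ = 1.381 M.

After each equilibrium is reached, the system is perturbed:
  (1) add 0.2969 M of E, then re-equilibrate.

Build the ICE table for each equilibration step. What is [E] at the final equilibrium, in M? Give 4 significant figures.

[E]_eq = 1.281 M

Q₀ = 1.2867e+05 vs Keq = 0.114 ⇒ Q>K, reverse
Step 1:
                   J          E          B          L
  Initial    0.05357     0.1781      2.201      1.381
  Change       1.339     0.8927     0.4464    -0.4464
  Equil        1.393      1.071      2.647     0.9346
  solve Keq expr → x = -0.4464; check Q = 0.114
Then add 0.2969 M of E.
Step 2:
                   J          E          B          L
  Initial      1.393      1.368      2.647     0.9346
  Change     -0.1307   -0.08713   -0.04357    0.04357
  Equil        1.262      1.281      2.604     0.9782
  solve Keq expr → x = 0.04357; check Q = 0.114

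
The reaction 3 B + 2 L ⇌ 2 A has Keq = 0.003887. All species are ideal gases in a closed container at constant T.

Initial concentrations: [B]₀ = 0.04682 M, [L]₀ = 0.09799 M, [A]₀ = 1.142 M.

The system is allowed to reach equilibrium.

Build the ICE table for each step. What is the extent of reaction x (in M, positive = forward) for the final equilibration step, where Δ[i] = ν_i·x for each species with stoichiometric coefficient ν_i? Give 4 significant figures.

Q₀ = 1.3233e+06 vs Keq = 0.003887 ⇒ Q>K, reverse
Step 1:
                    B           L           A
  Initial     0.04682     0.09799       1.142
  Change        1.512       1.008      -1.008
  Equil         1.559       1.106      0.1342
  solve Keq expr → x = -0.5039; check Q = 0.003887

x = -0.5039 M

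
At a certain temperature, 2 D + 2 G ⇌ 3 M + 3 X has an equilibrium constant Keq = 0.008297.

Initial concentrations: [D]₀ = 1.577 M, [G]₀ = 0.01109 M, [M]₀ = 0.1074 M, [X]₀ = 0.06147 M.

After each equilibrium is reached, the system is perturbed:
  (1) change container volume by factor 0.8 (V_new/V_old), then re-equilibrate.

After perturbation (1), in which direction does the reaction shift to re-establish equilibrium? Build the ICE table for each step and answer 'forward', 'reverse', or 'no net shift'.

Q₀ = 9.4075e-04 vs Keq = 0.008297 ⇒ Q<K, forward
Step 1:
                   D          G          M          X
  init         1.577    0.01109     0.1074    0.06147
  Δ         -0.00592   -0.00592    0.00888    0.00888
  eq           1.571    0.00517     0.1163    0.07035
  solve Keq expr → x = 0.00296; check Q = 0.008297
Then change container volume by factor 0.8 (V_new/V_old).
Step 2:
                   D          G          M          X
  init         1.964   0.006463     0.1453    0.08794
  Δ         0.001214   0.001214  -0.001822  -0.001822
  eq           1.965   0.007677     0.1435    0.08612
  solve Keq expr → x = -6.0723e-04; check Q = 0.008297

Direction: reverse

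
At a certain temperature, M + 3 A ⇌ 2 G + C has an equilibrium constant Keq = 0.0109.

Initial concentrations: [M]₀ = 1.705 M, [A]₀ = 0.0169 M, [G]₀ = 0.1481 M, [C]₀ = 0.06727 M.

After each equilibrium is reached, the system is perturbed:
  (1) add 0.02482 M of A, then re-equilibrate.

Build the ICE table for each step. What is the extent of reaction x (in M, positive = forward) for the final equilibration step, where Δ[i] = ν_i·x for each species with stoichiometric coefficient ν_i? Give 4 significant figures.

Q₀ = 179.3 vs Keq = 0.0109 ⇒ Q>K, reverse
Step 1:
                  M         A         G         C
  Initial     1.705    0.0169    0.1481   0.06727
  Change    0.04567     0.137  -0.09134  -0.04567
  Equil       1.751    0.1539   0.05676    0.0216
  solve Keq expr → x = -0.04567; check Q = 0.0109
Then add 0.02482 M of A.
Step 2:
                  M         A         G         C
  Initial     1.751    0.1787   0.05676    0.0216
  Change  -0.002752 -0.008256  0.005504  0.002752
  Equil       1.748    0.1705   0.06226   0.02435
  solve Keq expr → x = 0.002752; check Q = 0.0109

x = 0.002752 M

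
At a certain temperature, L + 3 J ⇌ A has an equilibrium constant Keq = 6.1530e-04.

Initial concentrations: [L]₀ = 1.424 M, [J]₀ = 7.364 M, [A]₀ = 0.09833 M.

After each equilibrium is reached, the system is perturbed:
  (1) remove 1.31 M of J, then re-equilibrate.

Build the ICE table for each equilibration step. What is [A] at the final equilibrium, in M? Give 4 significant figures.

[A]_eq = 0.1668 M

Q₀ = 1.7292e-04 vs Keq = 6.1530e-04 ⇒ Q<K, forward
Step 1:
                  L         J         A
  Initial     1.424     7.364   0.09833
  Change     -0.157    -0.471     0.157
  Equil       1.267     6.893    0.2553
  solve Keq expr → x = 0.157; check Q = 6.1530e-04
Then remove 1.31 M of J.
Step 2:
                  L         J         A
  Initial     1.267     5.583    0.2553
  Change    0.08848    0.2654  -0.08848
  Equil       1.355     5.848    0.1668
  solve Keq expr → x = -0.08848; check Q = 6.1530e-04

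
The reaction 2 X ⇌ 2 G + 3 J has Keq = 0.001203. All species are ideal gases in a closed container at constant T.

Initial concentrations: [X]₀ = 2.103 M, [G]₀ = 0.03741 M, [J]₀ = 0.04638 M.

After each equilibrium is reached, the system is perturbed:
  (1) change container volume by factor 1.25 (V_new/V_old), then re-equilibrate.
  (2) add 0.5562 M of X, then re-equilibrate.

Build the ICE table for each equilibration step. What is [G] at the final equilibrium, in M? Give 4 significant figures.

[G]_eq = 0.2726 M

Q₀ = 3.1571e-08 vs Keq = 0.001203 ⇒ Q<K, forward
Step 1:
                   X          G          J
  Initial      2.103    0.03741    0.04638
  Change     -0.2292     0.2292     0.3438
  Equil        1.874     0.2666     0.3902
  solve Keq expr → x = 0.1146; check Q = 0.001203
Then change container volume by factor 1.25 (V_new/V_old).
Step 2:
                   X          G          J
  Initial      1.499     0.2133     0.3122
  Change    -0.02828    0.02828    0.04243
  Equil        1.471     0.2416     0.3546
  solve Keq expr → x = 0.01414; check Q = 0.001203
Then add 0.5562 M of X.
Step 3:
                   X          G          J
  Initial      2.027     0.2416     0.3546
  Change    -0.03098    0.03098    0.04647
  Equil        1.996     0.2726     0.4011
  solve Keq expr → x = 0.01549; check Q = 0.001203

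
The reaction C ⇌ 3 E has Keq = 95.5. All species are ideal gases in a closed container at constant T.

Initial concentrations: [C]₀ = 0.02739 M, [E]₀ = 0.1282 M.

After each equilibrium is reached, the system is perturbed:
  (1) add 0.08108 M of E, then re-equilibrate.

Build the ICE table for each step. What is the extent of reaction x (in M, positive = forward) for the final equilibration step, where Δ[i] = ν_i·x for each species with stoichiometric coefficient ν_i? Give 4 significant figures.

Q₀ = 0.07693 vs Keq = 95.5 ⇒ Q<K, forward
Step 1:
                    C           E
  Initial     0.02739      0.1282
  Change     -0.02729     0.08188
  Equil    9.7083e-05      0.2101
  solve Keq expr → x = 0.02729; check Q = 95.5
Then add 0.08108 M of E.
Step 2:
                    C           E
  Initial  9.7083e-05      0.2912
  Change   1.6010e-04 -4.8029e-04
  Equil    2.5718e-04      0.2907
  solve Keq expr → x = -1.6010e-04; check Q = 95.5

x = -1.6010e-04 M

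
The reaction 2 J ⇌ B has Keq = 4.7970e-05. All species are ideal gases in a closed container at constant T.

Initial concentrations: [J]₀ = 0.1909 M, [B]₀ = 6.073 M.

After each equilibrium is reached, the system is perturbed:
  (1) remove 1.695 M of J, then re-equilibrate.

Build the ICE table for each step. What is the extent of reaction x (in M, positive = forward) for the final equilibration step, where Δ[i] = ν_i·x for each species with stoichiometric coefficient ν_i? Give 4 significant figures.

x = -0.001862 M

Q₀ = 166.6 vs Keq = 4.7970e-05 ⇒ Q>K, reverse
Step 1:
                   J          B
  I           0.1909      6.073
  C            12.13     -6.066
  E            12.32   0.007284
  solve Keq expr → x = -6.066; check Q = 4.7970e-05
Then remove 1.695 M of J.
Step 2:
                   J          B
  I            10.63   0.007284
  C         0.003724  -0.001862
  E            10.63   0.005422
  solve Keq expr → x = -0.001862; check Q = 4.7970e-05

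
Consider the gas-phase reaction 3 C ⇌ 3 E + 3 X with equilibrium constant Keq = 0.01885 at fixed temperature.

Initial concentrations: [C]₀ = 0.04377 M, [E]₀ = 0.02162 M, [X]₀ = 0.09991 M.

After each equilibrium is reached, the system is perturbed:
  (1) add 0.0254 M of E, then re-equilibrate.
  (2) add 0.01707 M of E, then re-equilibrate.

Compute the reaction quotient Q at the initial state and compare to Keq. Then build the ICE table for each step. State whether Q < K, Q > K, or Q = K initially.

Q₀ = 1.2019e-04; Q < K (proceeds forward)

Q₀ = 1.2019e-04 vs Keq = 0.01885 ⇒ Q<K, forward
Step 1:
                  C         E         X
  I         0.04377   0.02162   0.09991
  C         -0.0231    0.0231    0.0231
  E         0.02067   0.04472     0.123
  solve Keq expr → x = 0.0077; check Q = 0.01885
Then add 0.0254 M of E.
Step 2:
                  C         E         X
  I         0.02067   0.07012     0.123
  C        0.006907 -0.006907 -0.006907
  E         0.02758   0.06321    0.1161
  solve Keq expr → x = -0.002302; check Q = 0.01885
Then add 0.01707 M of E.
Step 3:
                  C         E         X
  I         0.02758   0.08028    0.1161
  C        0.004325 -0.004325 -0.004325
  E          0.0319   0.07596    0.1118
  solve Keq expr → x = -0.001442; check Q = 0.01885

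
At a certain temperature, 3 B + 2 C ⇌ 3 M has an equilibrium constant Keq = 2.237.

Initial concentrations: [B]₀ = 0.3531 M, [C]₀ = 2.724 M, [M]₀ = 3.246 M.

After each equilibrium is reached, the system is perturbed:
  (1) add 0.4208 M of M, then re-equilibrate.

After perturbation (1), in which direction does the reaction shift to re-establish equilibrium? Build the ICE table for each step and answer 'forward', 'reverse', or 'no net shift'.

Direction: reverse

Q₀ = 104.7 vs Keq = 2.237 ⇒ Q>K, reverse
Step 1:
                   B          C          M
  I           0.3531      2.724      3.246
  C           0.5957     0.3972    -0.5957
  E           0.9488      3.121       2.65
  solve Keq expr → x = -0.1986; check Q = 2.237
Then add 0.4208 M of M.
Step 2:
                   B          C          M
  I           0.9488      3.121      3.071
  C          0.09998    0.06665   -0.09998
  E            1.049      3.188      2.971
  solve Keq expr → x = -0.03333; check Q = 2.237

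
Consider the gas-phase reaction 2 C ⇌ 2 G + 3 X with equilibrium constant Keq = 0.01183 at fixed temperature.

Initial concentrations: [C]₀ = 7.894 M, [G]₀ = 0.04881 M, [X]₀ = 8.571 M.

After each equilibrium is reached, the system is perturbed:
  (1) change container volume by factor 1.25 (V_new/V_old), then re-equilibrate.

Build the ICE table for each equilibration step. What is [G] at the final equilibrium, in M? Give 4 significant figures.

Q₀ = 0.02407 vs Keq = 0.01183 ⇒ Q>K, reverse
Step 1:
                    C           G           X
  I             7.894     0.04881       8.571
  C            0.0144     -0.0144     -0.0216
  E             7.908     0.03441       8.549
  solve Keq expr → x = -0.0072; check Q = 0.01183
Then change container volume by factor 1.25 (V_new/V_old).
Step 2:
                    C           G           X
  I             6.327     0.02753        6.84
  C          -0.01074     0.01074     0.01611
  E             6.316     0.03827       6.856
  solve Keq expr → x = 0.005371; check Q = 0.01183

[G]_eq = 0.03827 M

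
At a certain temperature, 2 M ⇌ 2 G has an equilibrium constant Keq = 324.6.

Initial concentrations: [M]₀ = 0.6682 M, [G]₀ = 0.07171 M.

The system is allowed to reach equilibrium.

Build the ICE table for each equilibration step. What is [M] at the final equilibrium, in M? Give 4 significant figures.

[M]_eq = 0.03891 M

Q₀ = 0.01152 vs Keq = 324.6 ⇒ Q<K, forward
Step 1:
                    M           G
  Initial      0.6682     0.07171
  Change      -0.6293      0.6293
  Equil       0.03891       0.701
  solve Keq expr → x = 0.3146; check Q = 324.6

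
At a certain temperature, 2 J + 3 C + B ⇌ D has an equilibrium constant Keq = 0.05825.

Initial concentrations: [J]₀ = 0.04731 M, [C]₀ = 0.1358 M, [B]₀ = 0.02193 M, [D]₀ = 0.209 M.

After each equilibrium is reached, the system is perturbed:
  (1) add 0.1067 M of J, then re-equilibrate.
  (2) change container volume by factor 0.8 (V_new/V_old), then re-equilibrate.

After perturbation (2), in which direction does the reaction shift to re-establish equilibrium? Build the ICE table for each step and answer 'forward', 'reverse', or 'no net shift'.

Direction: forward

Q₀ = 1.7002e+06 vs Keq = 0.05825 ⇒ Q>K, reverse
Step 1:
                  J         C         B         D
  I         0.04731    0.1358   0.02193     0.209
  C          0.4155    0.6232    0.2077   -0.2077
  E          0.4628     0.759    0.2297  0.001253
  solve Keq expr → x = -0.2077; check Q = 0.05825
Then add 0.1067 M of J.
Step 2:
                  J         C         B         D
  I          0.5695     0.759    0.2297  0.001253
  C       -0.001235 -0.001852 -6.1738e-04 6.1738e-04
  E          0.5683    0.7572    0.2291  0.001871
  solve Keq expr → x = 6.1738e-04; check Q = 0.05825
Then change container volume by factor 0.8 (V_new/V_old).
Step 3:
                  J         C         B         D
  I          0.7103    0.9465    0.2863  0.002338
  C       -0.008501  -0.01275 -0.004251  0.004251
  E          0.7018    0.9337    0.2821  0.006589
  solve Keq expr → x = 0.004251; check Q = 0.05825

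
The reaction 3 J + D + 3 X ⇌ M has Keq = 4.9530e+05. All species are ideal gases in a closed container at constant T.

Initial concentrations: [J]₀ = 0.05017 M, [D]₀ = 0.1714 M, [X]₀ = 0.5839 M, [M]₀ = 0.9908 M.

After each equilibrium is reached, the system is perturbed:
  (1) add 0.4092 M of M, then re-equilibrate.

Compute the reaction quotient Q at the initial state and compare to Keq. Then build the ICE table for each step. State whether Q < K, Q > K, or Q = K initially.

Q₀ = 2.2995e+05 vs Keq = 4.9530e+05 ⇒ Q<K, forward
Step 1:
                  J         D         X         M
  init      0.05017    0.1714    0.5839    0.9908
  Δ        -0.01031 -0.003437  -0.01031  0.003437
  eq        0.03986     0.168    0.5736    0.9942
  solve Keq expr → x = 0.003437; check Q = 4.9530e+05
Then add 0.4092 M of M.
Step 2:
                  J         D         X         M
  init      0.03986     0.168    0.5736     1.403
  Δ        0.004372  0.001457  0.004372 -0.001457
  eq        0.04423    0.1694     0.578     1.402
  solve Keq expr → x = -0.001457; check Q = 4.9530e+05

Q₀ = 2.2995e+05; Q < K (proceeds forward)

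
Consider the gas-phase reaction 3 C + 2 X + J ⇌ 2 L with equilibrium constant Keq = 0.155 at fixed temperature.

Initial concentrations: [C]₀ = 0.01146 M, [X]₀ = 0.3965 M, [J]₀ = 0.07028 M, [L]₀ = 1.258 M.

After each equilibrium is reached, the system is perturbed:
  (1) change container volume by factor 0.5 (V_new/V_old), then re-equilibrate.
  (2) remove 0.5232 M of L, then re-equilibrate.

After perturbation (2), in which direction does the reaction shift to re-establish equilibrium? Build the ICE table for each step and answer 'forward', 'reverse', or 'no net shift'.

Q₀ = 9.5168e+07 vs Keq = 0.155 ⇒ Q>K, reverse
Step 1:
                  C         X         J         L
  Initial   0.01146    0.3965   0.07028     1.258
  Change      1.217    0.8113    0.4057   -0.8113
  Equil       1.228     1.208    0.4759    0.4467
  solve Keq expr → x = -0.4057; check Q = 0.155
Then change container volume by factor 0.5 (V_new/V_old).
Step 2:
                  C         X         J         L
  Initial     2.457     2.416    0.9519    0.8933
  Change    -0.7558   -0.5038   -0.2519    0.5038
  Equil       1.701     1.912       0.7     1.397
  solve Keq expr → x = 0.2519; check Q = 0.155
Then remove 0.5232 M of L.
Step 3:
                  C         X         J         L
  Initial     1.701     1.912       0.7     0.874
  Change    -0.2075   -0.1383  -0.06916    0.1383
  Equil       1.494     1.773    0.6308     1.012
  solve Keq expr → x = 0.06916; check Q = 0.155

Direction: forward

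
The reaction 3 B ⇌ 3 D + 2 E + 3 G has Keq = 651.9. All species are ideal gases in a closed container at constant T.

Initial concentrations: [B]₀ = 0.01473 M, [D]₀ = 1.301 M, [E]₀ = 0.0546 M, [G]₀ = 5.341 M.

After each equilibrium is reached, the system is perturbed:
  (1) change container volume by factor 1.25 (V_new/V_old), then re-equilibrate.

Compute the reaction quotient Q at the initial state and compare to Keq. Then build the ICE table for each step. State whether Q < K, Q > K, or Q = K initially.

Q₀ = 3.1295e+05; Q > K (proceeds reverse)

Q₀ = 3.1295e+05 vs Keq = 651.9 ⇒ Q>K, reverse
Step 1:
                  B         D         E         G
  Initial   0.01473     1.301    0.0546     5.341
  Change     0.0473   -0.0473  -0.03153   -0.0473
  Equil     0.06203     1.254   0.02307     5.294
  solve Keq expr → x = -0.01577; check Q = 651.9
Then change container volume by factor 1.25 (V_new/V_old).
Step 2:
                  B         D         E         G
  Initial   0.04962     1.003   0.01846     4.235
  Change  -0.008387  0.008387  0.005592  0.008387
  Equil     0.04123     1.011   0.02405     4.243
  solve Keq expr → x = 0.002796; check Q = 651.9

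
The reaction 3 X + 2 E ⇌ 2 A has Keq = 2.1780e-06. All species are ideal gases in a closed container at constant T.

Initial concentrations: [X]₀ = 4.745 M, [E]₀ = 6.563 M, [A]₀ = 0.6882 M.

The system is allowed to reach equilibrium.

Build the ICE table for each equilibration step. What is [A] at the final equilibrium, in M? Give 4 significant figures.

Q₀ = 1.0292e-04 vs Keq = 2.1780e-06 ⇒ Q>K, reverse
Step 1:
                   X          E          A
  I            4.745      6.563     0.6882
  C           0.8253     0.5502    -0.5502
  E             5.57      7.113      0.138
  solve Keq expr → x = -0.2751; check Q = 2.1780e-06

[A]_eq = 0.138 M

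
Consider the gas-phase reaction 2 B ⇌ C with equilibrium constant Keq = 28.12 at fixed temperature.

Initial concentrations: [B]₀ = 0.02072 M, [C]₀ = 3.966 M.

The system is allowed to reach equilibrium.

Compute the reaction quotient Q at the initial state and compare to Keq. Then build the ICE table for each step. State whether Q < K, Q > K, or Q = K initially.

Q₀ = 9238 vs Keq = 28.12 ⇒ Q>K, reverse
Step 1:
                  B         C
  Initial   0.02072     3.966
  Change     0.3465   -0.1733
  Equil      0.3673     3.793
  solve Keq expr → x = -0.1733; check Q = 28.12

Q₀ = 9238; Q > K (proceeds reverse)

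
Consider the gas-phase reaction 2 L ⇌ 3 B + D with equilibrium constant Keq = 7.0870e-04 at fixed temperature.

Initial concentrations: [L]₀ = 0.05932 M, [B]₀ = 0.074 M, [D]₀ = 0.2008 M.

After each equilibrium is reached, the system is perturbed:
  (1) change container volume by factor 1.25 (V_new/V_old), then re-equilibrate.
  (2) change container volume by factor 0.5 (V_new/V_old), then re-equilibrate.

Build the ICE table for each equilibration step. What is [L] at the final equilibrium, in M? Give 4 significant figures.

[L]_eq = 0.1488 M

Q₀ = 0.02312 vs Keq = 7.0870e-04 ⇒ Q>K, reverse
Step 1:
                    L           B           D
  init        0.05932       0.074      0.2008
  Δ           0.02874    -0.04311    -0.01437
  eq          0.08806     0.03089      0.1864
  solve Keq expr → x = -0.01437; check Q = 7.0870e-04
Then change container volume by factor 1.25 (V_new/V_old).
Step 2:
                    L           B           D
  init        0.07045     0.02471      0.1491
  Δ         -0.002197    0.003296    0.001099
  eq          0.06825     0.02801      0.1502
  solve Keq expr → x = 0.001099; check Q = 7.0870e-04
Then change container volume by factor 0.5 (V_new/V_old).
Step 3:
                    L           B           D
  init         0.1365     0.05602      0.3005
  Δ           0.01226    -0.01839    -0.00613
  eq           0.1488     0.03763      0.2944
  solve Keq expr → x = -0.00613; check Q = 7.0870e-04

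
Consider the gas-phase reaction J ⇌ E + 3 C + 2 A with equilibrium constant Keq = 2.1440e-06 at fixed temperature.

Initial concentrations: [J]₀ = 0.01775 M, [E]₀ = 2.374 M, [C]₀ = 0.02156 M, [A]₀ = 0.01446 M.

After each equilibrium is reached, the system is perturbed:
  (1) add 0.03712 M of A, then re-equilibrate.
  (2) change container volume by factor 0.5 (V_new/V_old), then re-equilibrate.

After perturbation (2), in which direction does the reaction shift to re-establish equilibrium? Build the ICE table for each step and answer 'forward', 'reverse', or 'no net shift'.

Direction: reverse

Q₀ = 2.8026e-07 vs Keq = 2.1440e-06 ⇒ Q<K, forward
Step 1:
                   J          E          C          A
  I          0.01775      2.374    0.02156    0.01446
  C        -0.003194   0.003194   0.009582   0.006388
  E          0.01456      2.377    0.03114    0.02085
  solve Keq expr → x = 0.003194; check Q = 2.1440e-06
Then add 0.03712 M of A.
Step 2:
                   J          E          C          A
  I          0.01456      2.377    0.03114    0.05797
  C         0.004072  -0.004072   -0.01222  -0.008144
  E          0.01863      2.373    0.01893    0.04982
  solve Keq expr → x = -0.004072; check Q = 2.1440e-06
Then change container volume by factor 0.5 (V_new/V_old).
Step 3:
                   J          E          C          A
  I          0.03726      4.746    0.03785    0.09965
  C         0.007865  -0.007865   -0.02359   -0.01573
  E          0.04512      4.738    0.01426    0.08392
  solve Keq expr → x = -0.007865; check Q = 2.1440e-06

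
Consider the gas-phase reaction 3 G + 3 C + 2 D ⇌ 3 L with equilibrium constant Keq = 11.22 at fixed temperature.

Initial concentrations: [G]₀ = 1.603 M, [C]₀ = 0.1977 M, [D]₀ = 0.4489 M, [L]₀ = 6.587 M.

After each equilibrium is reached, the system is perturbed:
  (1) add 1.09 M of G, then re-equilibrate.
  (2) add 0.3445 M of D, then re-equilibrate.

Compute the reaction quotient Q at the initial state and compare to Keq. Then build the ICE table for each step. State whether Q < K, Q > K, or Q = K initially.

Q₀ = 4.4560e+04 vs Keq = 11.22 ⇒ Q>K, reverse
Step 1:
                  G         C         D         L
  I           1.603    0.1977    0.4489     6.587
  C          0.8433    0.8433    0.5622   -0.8433
  E           2.446     1.041     1.011     5.744
  solve Keq expr → x = -0.2811; check Q = 11.22
Then add 1.09 M of G.
Step 2:
                  G         C         D         L
  I           3.536     1.041     1.011     5.744
  C         -0.1853   -0.1853   -0.1235    0.1853
  E           3.351    0.8557    0.8876     5.929
  solve Keq expr → x = 0.06177; check Q = 11.22
Then add 0.3445 M of D.
Step 3:
                  G         C         D         L
  I           3.351    0.8557     1.232     5.929
  C         -0.1047   -0.1047   -0.0698    0.1047
  E           3.246     0.751     1.162     6.034
  solve Keq expr → x = 0.0349; check Q = 11.22

Q₀ = 4.4560e+04; Q > K (proceeds reverse)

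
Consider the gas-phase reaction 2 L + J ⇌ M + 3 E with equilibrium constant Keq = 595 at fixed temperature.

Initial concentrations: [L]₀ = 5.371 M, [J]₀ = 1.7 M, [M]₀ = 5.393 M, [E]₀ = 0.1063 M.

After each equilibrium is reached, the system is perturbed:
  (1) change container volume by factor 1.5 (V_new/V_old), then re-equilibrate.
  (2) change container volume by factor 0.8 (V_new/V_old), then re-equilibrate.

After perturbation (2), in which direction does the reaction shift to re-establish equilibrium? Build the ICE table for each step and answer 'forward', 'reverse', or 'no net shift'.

Q₀ = 1.3209e-04 vs Keq = 595 ⇒ Q<K, forward
Step 1:
                    L           J           M           E
  I             5.371         1.7       5.393      0.1063
  C            -2.998      -1.499       1.499       4.498
  E             2.373      0.2008       6.892       4.604
  solve Keq expr → x = 1.499; check Q = 595
Then change container volume by factor 1.5 (V_new/V_old).
Step 2:
                    L           J           M           E
  I             1.582      0.1339       4.595       3.069
  C          -0.05753    -0.02877     0.02877      0.0863
  E             1.524      0.1051       4.624       3.156
  solve Keq expr → x = 0.02877; check Q = 595
Then change container volume by factor 0.8 (V_new/V_old).
Step 3:
                    L           J           M           E
  I             1.905      0.1314       5.779       3.944
  C           0.03829     0.01914    -0.01914    -0.05743
  E             1.944      0.1505        5.76       3.887
  solve Keq expr → x = -0.01914; check Q = 595

Direction: reverse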